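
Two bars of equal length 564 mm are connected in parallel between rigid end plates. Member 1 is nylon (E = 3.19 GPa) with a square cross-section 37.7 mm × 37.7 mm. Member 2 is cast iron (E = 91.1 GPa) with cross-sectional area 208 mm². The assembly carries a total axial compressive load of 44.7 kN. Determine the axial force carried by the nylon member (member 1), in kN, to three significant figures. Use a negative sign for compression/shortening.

-8.63 kN

A_1 = 1421 mm².
Equal strain + equilibrium ⇒ each member carries load in proportion to AE: A₁E₁ = 4534000 N, A₂E₂ = 18950000 N, ΣAE = 23480000 N.
F₁ = P·A₁E₁/ΣAE = -44700·4534000/23480000 = -8630 N.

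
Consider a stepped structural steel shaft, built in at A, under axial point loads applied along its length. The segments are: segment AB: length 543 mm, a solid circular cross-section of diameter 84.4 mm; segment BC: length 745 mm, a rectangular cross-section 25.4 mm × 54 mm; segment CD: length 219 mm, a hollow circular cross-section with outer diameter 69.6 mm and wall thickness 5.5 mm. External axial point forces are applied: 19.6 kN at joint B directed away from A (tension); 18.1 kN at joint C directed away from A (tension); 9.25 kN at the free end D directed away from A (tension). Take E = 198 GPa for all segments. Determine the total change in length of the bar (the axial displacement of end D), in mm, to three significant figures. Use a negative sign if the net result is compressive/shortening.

Internal axial forces (sectioning from the free end, tension +): N_CD = 9.25 kN, N_BC = 27.35 kN, N_AB = 46.95 kN.
A_AB = 5595 mm².
A_BC = 1372 mm².
A_CD = 1108 mm².
δ_AB = 46950·543/(5595·198000) = 0.02301 mm
δ_BC = 27350·745/(1372·198000) = 0.07503 mm
δ_CD = 9250·219/(1108·198000) = 0.009237 mm
δ = Σδ_i = 0.1073 mm.

0.107 mm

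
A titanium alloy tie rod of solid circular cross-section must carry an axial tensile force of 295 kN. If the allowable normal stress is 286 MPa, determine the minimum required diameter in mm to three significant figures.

36.2 mm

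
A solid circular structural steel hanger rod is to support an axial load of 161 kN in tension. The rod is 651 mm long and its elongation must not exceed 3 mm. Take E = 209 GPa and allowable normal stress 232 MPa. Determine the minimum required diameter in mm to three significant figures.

29.7 mm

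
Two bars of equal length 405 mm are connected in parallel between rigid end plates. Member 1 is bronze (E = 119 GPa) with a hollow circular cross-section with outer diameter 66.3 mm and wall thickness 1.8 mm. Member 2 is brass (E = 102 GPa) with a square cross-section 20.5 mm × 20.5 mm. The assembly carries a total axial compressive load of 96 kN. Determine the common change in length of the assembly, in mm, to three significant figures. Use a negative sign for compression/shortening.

A_1 = 364.7 mm².
A_2 = 420.2 mm².
Equal strain + equilibrium ⇒ each member carries load in proportion to AE: A₁E₁ = 43400000 N, A₂E₂ = 42870000 N, ΣAE = 86270000 N.
δ = PL/ΣAE = -96000·405/86270000 = -0.4507 mm.

-0.451 mm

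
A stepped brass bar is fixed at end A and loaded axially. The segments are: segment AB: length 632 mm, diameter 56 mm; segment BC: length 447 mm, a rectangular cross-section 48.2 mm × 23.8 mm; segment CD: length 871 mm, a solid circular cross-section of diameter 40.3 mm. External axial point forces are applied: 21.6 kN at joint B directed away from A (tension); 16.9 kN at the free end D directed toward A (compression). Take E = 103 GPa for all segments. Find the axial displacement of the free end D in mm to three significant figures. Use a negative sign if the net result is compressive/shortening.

Internal axial forces (sectioning from the free end, tension +): N_CD = -16.9 kN, N_BC = -16.9 kN, N_AB = 4.7 kN.
A_AB = 2463 mm².
A_BC = 1147 mm².
A_CD = 1276 mm².
δ_AB = 4700·632/(2463·103000) = 0.01171 mm
δ_BC = -16900·447/(1147·103000) = -0.06393 mm
δ_CD = -16900·871/(1276·103000) = -0.112 mm
δ = Σδ_i = -0.1643 mm.

-0.164 mm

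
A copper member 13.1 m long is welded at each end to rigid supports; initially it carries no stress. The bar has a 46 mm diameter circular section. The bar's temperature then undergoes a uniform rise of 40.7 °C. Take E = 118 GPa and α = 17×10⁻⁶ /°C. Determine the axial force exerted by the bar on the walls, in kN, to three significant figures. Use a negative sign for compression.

-136 kN

Free thermal expansion αLΔT = 17e-6 · 13100 · 40.7 = 9.064 mm.
The walls impose strain ε = −(9.064)/13100 = -6.9190e-04; σ = Eε = 118000 · -6.9190e-04 = -81.64 MPa.
Wall reaction R = σ·A = -81.64·1662 = -135700 N = -135.7 kN.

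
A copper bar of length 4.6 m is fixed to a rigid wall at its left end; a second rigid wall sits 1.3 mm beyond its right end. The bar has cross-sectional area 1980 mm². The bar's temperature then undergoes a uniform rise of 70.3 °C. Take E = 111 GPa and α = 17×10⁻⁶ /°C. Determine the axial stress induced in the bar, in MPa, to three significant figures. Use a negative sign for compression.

Free thermal expansion αLΔT = 17e-6 · 4600 · 70.3 = 5.497 mm.
The walls engage after the gap closes; constrained expansion = 5.497 − 1.3 = 4.197 mm.
The walls impose strain ε = −(4.197)/4600 = -9.1249e-04; σ = Eε = 111000 · -9.1249e-04 = -101.3 MPa.

-101 MPa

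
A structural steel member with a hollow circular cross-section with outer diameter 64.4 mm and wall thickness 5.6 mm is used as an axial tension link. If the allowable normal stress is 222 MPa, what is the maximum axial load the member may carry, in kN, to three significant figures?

A = 1034 mm².
P_max = σ_allow · A = 222 · 1034 = 229700 N = 229.7 kN.

230 kN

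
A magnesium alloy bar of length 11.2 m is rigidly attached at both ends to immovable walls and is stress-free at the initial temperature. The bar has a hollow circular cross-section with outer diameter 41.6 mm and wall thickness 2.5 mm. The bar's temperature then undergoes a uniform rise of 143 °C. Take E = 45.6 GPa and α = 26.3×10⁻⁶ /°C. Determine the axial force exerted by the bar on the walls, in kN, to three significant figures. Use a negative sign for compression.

-52.7 kN

Free thermal expansion αLΔT = 26.3e-6 · 11200 · 143 = 42.12 mm.
The walls impose strain ε = −(42.12)/11200 = -3.7609e-03; σ = Eε = 45600 · -3.7609e-03 = -171.5 MPa.
Wall reaction R = σ·A = -171.5·307.1 = -52670 N = -52.67 kN.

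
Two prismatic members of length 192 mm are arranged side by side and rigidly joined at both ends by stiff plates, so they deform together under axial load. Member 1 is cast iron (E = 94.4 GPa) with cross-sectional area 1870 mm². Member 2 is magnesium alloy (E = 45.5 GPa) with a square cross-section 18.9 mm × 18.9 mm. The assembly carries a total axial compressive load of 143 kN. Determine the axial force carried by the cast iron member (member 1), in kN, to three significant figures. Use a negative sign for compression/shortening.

A_2 = 357.2 mm².
Equal strain + equilibrium ⇒ each member carries load in proportion to AE: A₁E₁ = 176500000 N, A₂E₂ = 16250000 N, ΣAE = 192800000 N.
F₁ = P·A₁E₁/ΣAE = -143000·176500000/192800000 = -130900 N.

-131 kN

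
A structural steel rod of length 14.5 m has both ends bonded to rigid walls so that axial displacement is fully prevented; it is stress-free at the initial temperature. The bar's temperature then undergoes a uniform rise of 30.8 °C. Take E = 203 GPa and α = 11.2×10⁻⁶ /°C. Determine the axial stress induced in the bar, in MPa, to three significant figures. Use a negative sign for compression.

-70.0 MPa

Free thermal expansion αLΔT = 11.2e-6 · 14500 · 30.8 = 5.002 mm.
The walls impose strain ε = −(5.002)/14500 = -3.4496e-04; σ = Eε = 203000 · -3.4496e-04 = -70.03 MPa.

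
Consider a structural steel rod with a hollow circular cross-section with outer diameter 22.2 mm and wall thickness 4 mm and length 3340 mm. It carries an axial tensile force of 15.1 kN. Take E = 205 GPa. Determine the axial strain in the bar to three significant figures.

3.22e-04

A = 228.7 mm².
σ = N/A = 66.02 MPa; ε = σ/E = 66.02/205000 = 3.221e-04.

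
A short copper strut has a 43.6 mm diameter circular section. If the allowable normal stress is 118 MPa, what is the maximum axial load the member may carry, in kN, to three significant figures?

176 kN

A = 1493 mm².
P_max = σ_allow · A = 118 · 1493 = 176200 N = 176.2 kN.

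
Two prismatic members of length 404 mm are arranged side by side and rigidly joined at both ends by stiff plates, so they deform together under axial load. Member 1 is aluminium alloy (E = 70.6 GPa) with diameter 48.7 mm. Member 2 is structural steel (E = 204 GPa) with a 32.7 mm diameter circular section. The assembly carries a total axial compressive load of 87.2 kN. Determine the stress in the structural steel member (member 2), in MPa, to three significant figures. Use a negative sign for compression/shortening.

-58.7 MPa

A_1 = 1863 mm².
A_2 = 839.8 mm².
Equal strain + equilibrium ⇒ each member carries load in proportion to AE: A₁E₁ = 131500000 N, A₂E₂ = 171300000 N, ΣAE = 302800000 N.
σ₂ = P·E₂/ΣAE = -87200·204000/302800000 = -58.74 MPa.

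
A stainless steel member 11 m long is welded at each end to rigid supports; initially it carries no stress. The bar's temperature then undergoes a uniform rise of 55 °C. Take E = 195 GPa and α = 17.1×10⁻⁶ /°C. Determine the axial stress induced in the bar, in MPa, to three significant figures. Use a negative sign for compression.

-183 MPa

Free thermal expansion αLΔT = 17.1e-6 · 11000 · 55 = 10.35 mm.
The walls impose strain ε = −(10.35)/11000 = -9.4050e-04; σ = Eε = 195000 · -9.4050e-04 = -183.4 MPa.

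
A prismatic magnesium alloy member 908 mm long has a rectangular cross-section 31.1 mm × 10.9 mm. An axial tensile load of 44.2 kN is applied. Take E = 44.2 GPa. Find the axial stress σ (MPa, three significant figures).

130 MPa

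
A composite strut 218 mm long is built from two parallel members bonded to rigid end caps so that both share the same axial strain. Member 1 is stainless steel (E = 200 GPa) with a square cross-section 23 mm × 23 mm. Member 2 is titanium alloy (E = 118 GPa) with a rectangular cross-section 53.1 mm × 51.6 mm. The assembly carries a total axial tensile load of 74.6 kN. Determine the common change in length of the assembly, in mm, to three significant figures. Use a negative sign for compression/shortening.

0.0379 mm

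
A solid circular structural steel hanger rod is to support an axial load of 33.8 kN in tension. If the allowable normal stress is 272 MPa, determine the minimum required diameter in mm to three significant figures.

Required area A ≥ P/σ_allow = 33800/272 = 124.3 mm².
For a solid circular section, d ≥ √(4A/π) = 12.58 mm.

12.6 mm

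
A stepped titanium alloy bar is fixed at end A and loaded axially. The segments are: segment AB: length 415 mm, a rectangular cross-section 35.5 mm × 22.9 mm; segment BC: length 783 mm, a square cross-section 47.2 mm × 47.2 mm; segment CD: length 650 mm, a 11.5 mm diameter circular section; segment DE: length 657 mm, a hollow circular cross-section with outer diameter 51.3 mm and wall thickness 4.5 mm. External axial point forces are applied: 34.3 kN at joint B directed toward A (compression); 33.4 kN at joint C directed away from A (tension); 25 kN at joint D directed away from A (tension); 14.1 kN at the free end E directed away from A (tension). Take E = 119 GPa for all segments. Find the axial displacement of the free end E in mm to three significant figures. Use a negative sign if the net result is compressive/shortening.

2.55 mm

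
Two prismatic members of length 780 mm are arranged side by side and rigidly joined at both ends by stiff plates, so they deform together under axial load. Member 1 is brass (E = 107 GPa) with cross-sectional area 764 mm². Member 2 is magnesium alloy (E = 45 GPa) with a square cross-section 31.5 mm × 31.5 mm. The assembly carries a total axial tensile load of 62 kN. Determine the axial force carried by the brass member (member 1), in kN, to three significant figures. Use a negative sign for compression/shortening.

A_2 = 992.2 mm².
Equal strain + equilibrium ⇒ each member carries load in proportion to AE: A₁E₁ = 81750000 N, A₂E₂ = 44650000 N, ΣAE = 126400000 N.
F₁ = P·A₁E₁/ΣAE = 62000·81750000/126400000 = 40100 N.

40.1 kN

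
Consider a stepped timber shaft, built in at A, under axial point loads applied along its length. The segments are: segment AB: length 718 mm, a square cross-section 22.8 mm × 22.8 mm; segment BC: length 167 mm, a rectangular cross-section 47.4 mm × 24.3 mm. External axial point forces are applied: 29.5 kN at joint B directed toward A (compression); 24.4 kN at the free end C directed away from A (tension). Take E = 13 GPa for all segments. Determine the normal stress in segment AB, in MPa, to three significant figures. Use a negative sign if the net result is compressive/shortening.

Internal axial forces (sectioning from the free end, tension +): N_BC = 24.4 kN, N_AB = -5.1 kN.
A_AB = 519.8 mm².
σ_AB = N_AB/A_AB = -5100/519.8 = -9.811 MPa.

-9.81 MPa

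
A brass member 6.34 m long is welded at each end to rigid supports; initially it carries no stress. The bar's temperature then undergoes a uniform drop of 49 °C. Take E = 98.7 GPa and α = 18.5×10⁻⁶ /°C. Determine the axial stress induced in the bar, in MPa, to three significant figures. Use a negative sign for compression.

Free thermal expansion αLΔT = 18.5e-6 · 6340 · -49 = -5.747 mm.
The walls impose strain ε = −(-5.747)/6340 = 9.0650e-04; σ = Eε = 98700 · 9.0650e-04 = 89.47 MPa.

89.5 MPa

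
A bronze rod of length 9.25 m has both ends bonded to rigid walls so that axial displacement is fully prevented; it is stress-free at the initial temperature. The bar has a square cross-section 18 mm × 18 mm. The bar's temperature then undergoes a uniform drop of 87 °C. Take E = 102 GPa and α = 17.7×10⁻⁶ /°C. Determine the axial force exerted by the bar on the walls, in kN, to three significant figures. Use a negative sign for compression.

50.9 kN

Free thermal expansion αLΔT = 17.7e-6 · 9250 · -87 = -14.24 mm.
The walls impose strain ε = −(-14.24)/9250 = 1.5399e-03; σ = Eε = 102000 · 1.5399e-03 = 157.1 MPa.
Wall reaction R = σ·A = 157.1·324 = 50890 N = 50.89 kN.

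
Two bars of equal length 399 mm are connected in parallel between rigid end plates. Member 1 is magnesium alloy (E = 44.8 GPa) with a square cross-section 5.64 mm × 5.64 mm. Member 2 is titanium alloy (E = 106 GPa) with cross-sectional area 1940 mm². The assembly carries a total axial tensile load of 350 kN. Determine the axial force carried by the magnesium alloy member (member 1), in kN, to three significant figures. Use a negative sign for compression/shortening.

A_1 = 31.81 mm².
Equal strain + equilibrium ⇒ each member carries load in proportion to AE: A₁E₁ = 1425000 N, A₂E₂ = 205600000 N, ΣAE = 207100000 N.
F₁ = P·A₁E₁/ΣAE = 350000·1425000/207100000 = 2409 N.

2.41 kN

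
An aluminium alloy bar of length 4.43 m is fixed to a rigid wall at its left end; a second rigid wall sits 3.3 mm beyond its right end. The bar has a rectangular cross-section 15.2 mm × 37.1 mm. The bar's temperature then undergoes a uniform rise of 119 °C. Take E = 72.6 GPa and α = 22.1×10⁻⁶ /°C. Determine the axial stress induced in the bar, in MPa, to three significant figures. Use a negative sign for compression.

-137 MPa

Free thermal expansion αLΔT = 22.1e-6 · 4430 · 119 = 11.65 mm.
The walls engage after the gap closes; constrained expansion = 11.65 − 3.3 = 8.35 mm.
The walls impose strain ε = −(8.35)/4430 = -1.8850e-03; σ = Eε = 72600 · -1.8850e-03 = -136.8 MPa.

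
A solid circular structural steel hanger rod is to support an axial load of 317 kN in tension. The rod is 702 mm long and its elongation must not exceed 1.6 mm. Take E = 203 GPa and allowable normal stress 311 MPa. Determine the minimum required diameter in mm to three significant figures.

36.0 mm

Required area A ≥ P/σ_allow = 317000/311 = 1019 mm².
For a solid circular section, d ≥ √(4A/π) = 36.03 mm.
Elongation limit: A ≥ PL/(Eδ_allow) = 317000·702/(203000·1.6) = 685.1 mm² ⇒ d ≥ 29.54 mm.
The stress limit governs.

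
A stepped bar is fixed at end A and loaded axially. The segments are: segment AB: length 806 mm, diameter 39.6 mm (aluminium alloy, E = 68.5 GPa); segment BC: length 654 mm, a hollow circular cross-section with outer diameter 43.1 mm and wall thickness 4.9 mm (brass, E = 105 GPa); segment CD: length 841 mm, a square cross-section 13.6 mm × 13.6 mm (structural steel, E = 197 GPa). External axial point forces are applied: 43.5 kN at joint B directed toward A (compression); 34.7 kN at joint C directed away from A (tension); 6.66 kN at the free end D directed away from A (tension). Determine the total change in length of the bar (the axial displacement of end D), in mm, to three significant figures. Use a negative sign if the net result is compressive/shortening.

0.571 mm

Internal axial forces (sectioning from the free end, tension +): N_CD = 6.66 kN, N_BC = 41.36 kN, N_AB = -2.14 kN.
A_AB = 1232 mm².
A_BC = 588 mm².
A_CD = 185 mm².
δ_AB = -2140·806/(1232·68500) = -0.02044 mm
δ_BC = 41360·654/(588·105000) = 0.4381 mm
δ_CD = 6660·841/(185·197000) = 0.1537 mm
δ = Σδ_i = 0.5714 mm.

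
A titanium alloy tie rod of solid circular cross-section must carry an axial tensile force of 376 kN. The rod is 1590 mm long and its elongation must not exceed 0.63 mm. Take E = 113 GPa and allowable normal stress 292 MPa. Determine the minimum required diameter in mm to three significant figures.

Required area A ≥ P/σ_allow = 376000/292 = 1288 mm².
For a solid circular section, d ≥ √(4A/π) = 40.49 mm.
Elongation limit: A ≥ PL/(Eδ_allow) = 376000·1590/(113000·0.63) = 8398 mm² ⇒ d ≥ 103.4 mm.
The elongation limit governs.

103 mm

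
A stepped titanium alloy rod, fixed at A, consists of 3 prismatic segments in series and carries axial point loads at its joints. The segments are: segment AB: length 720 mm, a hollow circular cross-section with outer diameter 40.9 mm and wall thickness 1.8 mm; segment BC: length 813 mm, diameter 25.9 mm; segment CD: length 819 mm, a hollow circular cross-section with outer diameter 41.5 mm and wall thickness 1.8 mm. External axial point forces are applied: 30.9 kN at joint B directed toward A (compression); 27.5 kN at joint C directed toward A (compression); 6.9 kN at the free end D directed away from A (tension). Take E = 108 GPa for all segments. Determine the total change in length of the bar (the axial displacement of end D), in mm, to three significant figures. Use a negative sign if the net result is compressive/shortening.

-1.61 mm

Internal axial forces (sectioning from the free end, tension +): N_CD = 6.9 kN, N_BC = -20.6 kN, N_AB = -51.5 kN.
A_AB = 221.1 mm².
A_BC = 526.9 mm².
A_CD = 224.5 mm².
δ_AB = -51500·720/(221.1·108000) = -1.553 mm
δ_BC = -20600·813/(526.9·108000) = -0.2943 mm
δ_CD = 6900·819/(224.5·108000) = 0.2331 mm
δ = Σδ_i = -1.614 mm.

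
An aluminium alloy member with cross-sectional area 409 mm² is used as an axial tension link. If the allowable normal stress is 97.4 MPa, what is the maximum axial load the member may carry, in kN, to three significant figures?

P_max = σ_allow · A = 97.4 · 409 = 39840 N = 39.84 kN.

39.8 kN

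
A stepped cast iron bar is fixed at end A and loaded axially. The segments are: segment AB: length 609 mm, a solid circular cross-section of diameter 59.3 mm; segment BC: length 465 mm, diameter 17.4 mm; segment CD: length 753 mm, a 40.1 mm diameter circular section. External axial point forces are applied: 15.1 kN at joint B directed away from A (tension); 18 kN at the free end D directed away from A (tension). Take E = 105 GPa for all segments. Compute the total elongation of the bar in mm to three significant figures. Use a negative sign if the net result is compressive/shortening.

0.507 mm

Internal axial forces (sectioning from the free end, tension +): N_CD = 18 kN, N_BC = 18 kN, N_AB = 33.1 kN.
A_AB = 2762 mm².
A_BC = 237.8 mm².
A_CD = 1263 mm².
δ_AB = 33100·609/(2762·105000) = 0.06951 mm
δ_BC = 18000·465/(237.8·105000) = 0.3352 mm
δ_CD = 18000·753/(1263·105000) = 0.1022 mm
δ = Σδ_i = 0.507 mm.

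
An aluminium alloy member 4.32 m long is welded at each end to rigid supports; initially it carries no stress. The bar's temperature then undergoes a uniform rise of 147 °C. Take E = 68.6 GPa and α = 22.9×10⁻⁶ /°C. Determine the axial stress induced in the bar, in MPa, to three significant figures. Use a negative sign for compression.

Free thermal expansion αLΔT = 22.9e-6 · 4320 · 147 = 14.54 mm.
The walls impose strain ε = −(14.54)/4320 = -3.3663e-03; σ = Eε = 68600 · -3.3663e-03 = -230.9 MPa.

-231 MPa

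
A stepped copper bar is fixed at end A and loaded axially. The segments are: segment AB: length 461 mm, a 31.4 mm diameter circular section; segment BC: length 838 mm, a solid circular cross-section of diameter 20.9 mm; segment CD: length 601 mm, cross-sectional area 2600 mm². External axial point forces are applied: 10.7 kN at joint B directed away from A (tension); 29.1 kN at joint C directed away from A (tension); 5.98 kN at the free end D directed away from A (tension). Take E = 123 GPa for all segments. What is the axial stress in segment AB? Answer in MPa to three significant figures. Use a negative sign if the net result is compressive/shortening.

Internal axial forces (sectioning from the free end, tension +): N_CD = 5.98 kN, N_BC = 35.08 kN, N_AB = 45.78 kN.
A_AB = 774.4 mm².
σ_AB = N_AB/A_AB = 45780/774.4 = 59.12 MPa.

59.1 MPa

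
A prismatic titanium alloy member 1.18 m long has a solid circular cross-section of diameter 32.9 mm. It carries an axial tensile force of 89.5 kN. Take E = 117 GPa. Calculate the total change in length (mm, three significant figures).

A = 850.1 mm².
δ_mech = NL/(AE) = 89500·1180/(850.1·117000) = 1.062 mm.

1.06 mm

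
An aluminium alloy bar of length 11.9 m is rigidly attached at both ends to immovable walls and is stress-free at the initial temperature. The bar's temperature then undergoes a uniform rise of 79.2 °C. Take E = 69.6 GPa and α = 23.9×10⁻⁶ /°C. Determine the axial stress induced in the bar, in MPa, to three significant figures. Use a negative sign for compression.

-132 MPa

Free thermal expansion αLΔT = 23.9e-6 · 11900 · 79.2 = 22.53 mm.
The walls impose strain ε = −(22.53)/11900 = -1.8929e-03; σ = Eε = 69600 · -1.8929e-03 = -131.7 MPa.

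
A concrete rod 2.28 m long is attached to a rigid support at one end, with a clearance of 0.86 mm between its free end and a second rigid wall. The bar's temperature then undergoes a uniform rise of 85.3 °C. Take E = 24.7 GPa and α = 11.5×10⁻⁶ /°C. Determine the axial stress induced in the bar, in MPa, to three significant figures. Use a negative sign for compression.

Free thermal expansion αLΔT = 11.5e-6 · 2280 · 85.3 = 2.237 mm.
The walls engage after the gap closes; constrained expansion = 2.237 − 0.86 = 1.377 mm.
The walls impose strain ε = −(1.377)/2280 = -6.0376e-04; σ = Eε = 24700 · -6.0376e-04 = -14.91 MPa.

-14.9 MPa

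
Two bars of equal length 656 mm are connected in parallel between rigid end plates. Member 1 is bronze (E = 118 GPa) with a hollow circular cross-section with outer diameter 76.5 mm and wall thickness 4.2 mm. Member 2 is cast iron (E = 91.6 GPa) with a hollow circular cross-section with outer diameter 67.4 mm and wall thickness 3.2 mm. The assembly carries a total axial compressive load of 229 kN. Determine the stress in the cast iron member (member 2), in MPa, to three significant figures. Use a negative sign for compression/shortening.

-122 MPa

A_1 = 954 mm².
A_2 = 645.4 mm².
Equal strain + equilibrium ⇒ each member carries load in proportion to AE: A₁E₁ = 112600000 N, A₂E₂ = 59120000 N, ΣAE = 171700000 N.
σ₂ = P·E₂/ΣAE = -229000·91600/171700000 = -122.2 MPa.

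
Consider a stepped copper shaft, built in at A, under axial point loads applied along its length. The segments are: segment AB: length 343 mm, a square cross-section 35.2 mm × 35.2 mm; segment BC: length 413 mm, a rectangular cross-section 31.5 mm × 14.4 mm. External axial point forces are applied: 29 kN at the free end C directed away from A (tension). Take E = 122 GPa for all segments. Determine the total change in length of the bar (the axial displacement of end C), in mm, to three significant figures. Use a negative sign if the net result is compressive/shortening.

0.282 mm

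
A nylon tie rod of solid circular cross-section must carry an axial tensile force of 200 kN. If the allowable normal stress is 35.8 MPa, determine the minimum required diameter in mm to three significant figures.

Required area A ≥ P/σ_allow = 200000/35.8 = 5587 mm².
For a solid circular section, d ≥ √(4A/π) = 84.34 mm.

84.3 mm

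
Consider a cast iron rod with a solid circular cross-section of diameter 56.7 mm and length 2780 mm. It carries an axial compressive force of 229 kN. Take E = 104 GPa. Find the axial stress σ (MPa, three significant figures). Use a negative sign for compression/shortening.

-90.7 MPa

A = 2525 mm².
σ = N/A = -229000/2525 = -90.69 MPa.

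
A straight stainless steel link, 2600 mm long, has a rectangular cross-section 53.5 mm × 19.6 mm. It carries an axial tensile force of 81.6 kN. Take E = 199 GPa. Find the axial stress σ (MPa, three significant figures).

A = 1049 mm².
σ = N/A = 81600/1049 = 77.82 MPa.

77.8 MPa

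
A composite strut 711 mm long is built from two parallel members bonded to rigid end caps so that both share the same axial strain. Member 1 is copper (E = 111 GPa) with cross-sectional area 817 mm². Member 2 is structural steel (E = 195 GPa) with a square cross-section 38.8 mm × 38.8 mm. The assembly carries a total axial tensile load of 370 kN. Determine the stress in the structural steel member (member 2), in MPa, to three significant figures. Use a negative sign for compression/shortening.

A_2 = 1505 mm².
Equal strain + equilibrium ⇒ each member carries load in proportion to AE: A₁E₁ = 90690000 N, A₂E₂ = 293600000 N, ΣAE = 384200000 N.
σ₂ = P·E₂/ΣAE = 370000·195000/384200000 = 187.8 MPa.

188 MPa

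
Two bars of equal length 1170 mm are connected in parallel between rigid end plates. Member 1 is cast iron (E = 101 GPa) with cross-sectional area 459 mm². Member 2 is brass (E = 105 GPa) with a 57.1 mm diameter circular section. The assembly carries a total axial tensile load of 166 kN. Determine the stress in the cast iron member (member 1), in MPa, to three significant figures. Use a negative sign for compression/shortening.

A_2 = 2561 mm².
Equal strain + equilibrium ⇒ each member carries load in proportion to AE: A₁E₁ = 46360000 N, A₂E₂ = 268900000 N, ΣAE = 315200000 N.
σ₁ = P·E₁/ΣAE = 166000·101000/315200000 = 53.19 MPa.

53.2 MPa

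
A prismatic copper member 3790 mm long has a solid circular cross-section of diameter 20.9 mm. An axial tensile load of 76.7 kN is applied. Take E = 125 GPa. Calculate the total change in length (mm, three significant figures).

A = 343.1 mm².
δ_mech = NL/(AE) = 76700·3790/(343.1·125000) = 6.779 mm.

6.78 mm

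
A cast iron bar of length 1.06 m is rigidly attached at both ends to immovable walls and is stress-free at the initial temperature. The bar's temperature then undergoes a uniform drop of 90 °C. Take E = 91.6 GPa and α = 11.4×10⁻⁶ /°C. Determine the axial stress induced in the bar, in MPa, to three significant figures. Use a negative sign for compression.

Free thermal expansion αLΔT = 11.4e-6 · 1060 · -90 = -1.088 mm.
The walls impose strain ε = −(-1.088)/1060 = 1.0260e-03; σ = Eε = 91600 · 1.0260e-03 = 93.98 MPa.

94.0 MPa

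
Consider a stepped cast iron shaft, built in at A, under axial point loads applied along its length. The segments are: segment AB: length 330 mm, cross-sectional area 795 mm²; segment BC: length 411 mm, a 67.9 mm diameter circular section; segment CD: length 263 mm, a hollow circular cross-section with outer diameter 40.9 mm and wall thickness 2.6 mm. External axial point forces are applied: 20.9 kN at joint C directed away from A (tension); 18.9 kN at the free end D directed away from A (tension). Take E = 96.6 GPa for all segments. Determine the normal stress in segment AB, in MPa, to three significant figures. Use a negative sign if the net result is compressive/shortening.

Internal axial forces (sectioning from the free end, tension +): N_CD = 18.9 kN, N_BC = 39.8 kN, N_AB = 39.8 kN.
σ_AB = N_AB/A_AB = 39800/795 = 50.06 MPa.

50.1 MPa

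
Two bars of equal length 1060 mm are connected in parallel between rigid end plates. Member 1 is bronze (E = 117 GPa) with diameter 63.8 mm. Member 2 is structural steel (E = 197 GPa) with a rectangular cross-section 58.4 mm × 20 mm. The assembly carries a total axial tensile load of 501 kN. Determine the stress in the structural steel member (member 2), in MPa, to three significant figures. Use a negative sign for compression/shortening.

163 MPa

A_1 = 3197 mm².
A_2 = 1168 mm².
Equal strain + equilibrium ⇒ each member carries load in proportion to AE: A₁E₁ = 374000000 N, A₂E₂ = 230100000 N, ΣAE = 604100000 N.
σ₂ = P·E₂/ΣAE = 501000·197000/604100000 = 163.4 MPa.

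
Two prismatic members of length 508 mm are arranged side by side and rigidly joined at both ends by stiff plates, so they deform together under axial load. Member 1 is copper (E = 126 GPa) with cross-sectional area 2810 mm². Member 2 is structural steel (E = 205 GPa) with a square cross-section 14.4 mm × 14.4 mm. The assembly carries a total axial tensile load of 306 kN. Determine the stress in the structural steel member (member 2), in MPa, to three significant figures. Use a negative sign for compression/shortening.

A_2 = 207.4 mm².
Equal strain + equilibrium ⇒ each member carries load in proportion to AE: A₁E₁ = 354100000 N, A₂E₂ = 42510000 N, ΣAE = 396600000 N.
σ₂ = P·E₂/ΣAE = 306000·205000/396600000 = 158.2 MPa.

158 MPa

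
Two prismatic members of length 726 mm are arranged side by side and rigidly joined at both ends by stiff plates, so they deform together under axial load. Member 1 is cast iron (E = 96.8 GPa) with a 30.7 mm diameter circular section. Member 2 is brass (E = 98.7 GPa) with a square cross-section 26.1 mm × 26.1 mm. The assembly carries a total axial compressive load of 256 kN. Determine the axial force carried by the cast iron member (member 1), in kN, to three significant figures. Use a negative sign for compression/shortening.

-132 kN

A_1 = 740.2 mm².
A_2 = 681.2 mm².
Equal strain + equilibrium ⇒ each member carries load in proportion to AE: A₁E₁ = 71650000 N, A₂E₂ = 67240000 N, ΣAE = 138900000 N.
F₁ = P·A₁E₁/ΣAE = -256000·71650000/138900000 = -132100 N.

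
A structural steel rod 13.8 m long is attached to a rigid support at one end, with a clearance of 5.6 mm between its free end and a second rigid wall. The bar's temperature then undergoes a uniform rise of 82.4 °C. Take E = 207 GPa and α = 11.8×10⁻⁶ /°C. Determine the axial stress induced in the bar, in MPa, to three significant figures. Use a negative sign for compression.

Free thermal expansion αLΔT = 11.8e-6 · 13800 · 82.4 = 13.42 mm.
The walls engage after the gap closes; constrained expansion = 13.42 − 5.6 = 7.818 mm.
The walls impose strain ε = −(7.818)/13800 = -5.6652e-04; σ = Eε = 207000 · -5.6652e-04 = -117.3 MPa.

-117 MPa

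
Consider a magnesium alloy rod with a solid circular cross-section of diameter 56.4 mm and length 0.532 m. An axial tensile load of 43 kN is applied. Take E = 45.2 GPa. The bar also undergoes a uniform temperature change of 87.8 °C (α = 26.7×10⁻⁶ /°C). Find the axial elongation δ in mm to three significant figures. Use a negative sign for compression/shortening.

A = 2498 mm².
δ_mech = NL/(AE) = 43000·532/(2498·45200) = 0.2026 mm.
δ_thermal = αLΔT = 26.7e-6·532·87.8 = 1.247 mm.
δ = δ_mech + δ_thermal = 1.45 mm.

1.45 mm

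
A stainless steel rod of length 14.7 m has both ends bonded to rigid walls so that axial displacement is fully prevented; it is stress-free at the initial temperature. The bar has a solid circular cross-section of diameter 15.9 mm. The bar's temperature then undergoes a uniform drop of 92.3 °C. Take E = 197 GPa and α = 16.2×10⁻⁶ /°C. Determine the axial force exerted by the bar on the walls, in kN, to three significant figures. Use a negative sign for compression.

Free thermal expansion αLΔT = 16.2e-6 · 14700 · -92.3 = -21.98 mm.
The walls impose strain ε = −(-21.98)/14700 = 1.4953e-03; σ = Eε = 197000 · 1.4953e-03 = 294.6 MPa.
Wall reaction R = σ·A = 294.6·198.6 = 58490 N = 58.49 kN.

58.5 kN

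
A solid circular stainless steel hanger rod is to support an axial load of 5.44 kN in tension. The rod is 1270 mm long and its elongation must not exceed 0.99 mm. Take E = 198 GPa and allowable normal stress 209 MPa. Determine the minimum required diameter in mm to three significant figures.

Required area A ≥ P/σ_allow = 5440/209 = 26.03 mm².
For a solid circular section, d ≥ √(4A/π) = 5.757 mm.
Elongation limit: A ≥ PL/(Eδ_allow) = 5440·1270/(198000·0.99) = 35.25 mm² ⇒ d ≥ 6.699 mm.
The elongation limit governs.

6.70 mm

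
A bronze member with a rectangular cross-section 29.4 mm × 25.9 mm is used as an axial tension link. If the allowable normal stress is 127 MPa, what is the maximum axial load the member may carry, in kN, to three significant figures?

A = 761.5 mm².
P_max = σ_allow · A = 127 · 761.5 = 96710 N = 96.71 kN.

96.7 kN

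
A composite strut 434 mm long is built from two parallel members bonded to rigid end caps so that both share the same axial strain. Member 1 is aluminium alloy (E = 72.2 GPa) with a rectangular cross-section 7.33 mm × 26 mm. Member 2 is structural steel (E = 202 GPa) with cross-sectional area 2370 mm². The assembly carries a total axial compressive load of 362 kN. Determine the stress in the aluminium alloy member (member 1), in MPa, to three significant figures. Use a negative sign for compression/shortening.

A_1 = 190.6 mm².
Equal strain + equilibrium ⇒ each member carries load in proportion to AE: A₁E₁ = 13760000 N, A₂E₂ = 478700000 N, ΣAE = 492500000 N.
σ₁ = P·E₁/ΣAE = -362000·72200/492500000 = -53.07 MPa.

-53.1 MPa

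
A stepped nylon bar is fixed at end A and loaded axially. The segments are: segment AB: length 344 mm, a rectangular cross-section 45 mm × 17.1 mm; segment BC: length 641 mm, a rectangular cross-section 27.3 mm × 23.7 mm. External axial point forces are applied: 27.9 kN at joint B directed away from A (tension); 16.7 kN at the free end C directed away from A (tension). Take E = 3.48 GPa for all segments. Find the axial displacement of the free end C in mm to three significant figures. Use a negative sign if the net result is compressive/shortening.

10.5 mm

Internal axial forces (sectioning from the free end, tension +): N_BC = 16.7 kN, N_AB = 44.6 kN.
A_AB = 769.5 mm².
A_BC = 647 mm².
δ_AB = 44600·344/(769.5·3480) = 5.729 mm
δ_BC = 16700·641/(647·3480) = 4.754 mm
δ = Σδ_i = 10.48 mm.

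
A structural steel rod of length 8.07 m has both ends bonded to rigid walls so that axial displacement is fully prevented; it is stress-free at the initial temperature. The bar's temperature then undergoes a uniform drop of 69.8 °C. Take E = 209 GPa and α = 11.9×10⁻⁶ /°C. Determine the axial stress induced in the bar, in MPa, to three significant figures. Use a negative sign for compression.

Free thermal expansion αLΔT = 11.9e-6 · 8070 · -69.8 = -6.703 mm.
The walls impose strain ε = −(-6.703)/8070 = 8.3062e-04; σ = Eε = 209000 · 8.3062e-04 = 173.6 MPa.

174 MPa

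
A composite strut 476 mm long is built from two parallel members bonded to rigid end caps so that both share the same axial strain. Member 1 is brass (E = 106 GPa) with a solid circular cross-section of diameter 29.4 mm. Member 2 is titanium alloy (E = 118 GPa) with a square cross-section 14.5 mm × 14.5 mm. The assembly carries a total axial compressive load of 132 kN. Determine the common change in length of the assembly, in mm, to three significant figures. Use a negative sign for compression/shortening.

A_1 = 678.9 mm².
A_2 = 210.2 mm².
Equal strain + equilibrium ⇒ each member carries load in proportion to AE: A₁E₁ = 71960000 N, A₂E₂ = 24810000 N, ΣAE = 96770000 N.
δ = PL/ΣAE = -132000·476/96770000 = -0.6493 mm.

-0.649 mm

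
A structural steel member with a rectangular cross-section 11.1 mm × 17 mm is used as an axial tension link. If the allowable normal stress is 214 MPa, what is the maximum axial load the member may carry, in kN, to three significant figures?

40.4 kN

A = 188.7 mm².
P_max = σ_allow · A = 214 · 188.7 = 40380 N = 40.38 kN.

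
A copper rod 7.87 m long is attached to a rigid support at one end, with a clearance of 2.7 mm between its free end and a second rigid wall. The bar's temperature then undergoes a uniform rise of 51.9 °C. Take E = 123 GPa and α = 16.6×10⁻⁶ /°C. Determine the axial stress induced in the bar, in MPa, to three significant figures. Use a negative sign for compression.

Free thermal expansion αLΔT = 16.6e-6 · 7870 · 51.9 = 6.78 mm.
The walls engage after the gap closes; constrained expansion = 6.78 − 2.7 = 4.08 mm.
The walls impose strain ε = −(4.08)/7870 = -5.1847e-04; σ = Eε = 123000 · -5.1847e-04 = -63.77 MPa.

-63.8 MPa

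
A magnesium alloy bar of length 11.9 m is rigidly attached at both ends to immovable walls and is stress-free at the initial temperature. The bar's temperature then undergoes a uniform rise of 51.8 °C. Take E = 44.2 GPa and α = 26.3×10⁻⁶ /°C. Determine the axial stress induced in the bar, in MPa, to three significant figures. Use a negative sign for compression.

-60.2 MPa

Free thermal expansion αLΔT = 26.3e-6 · 11900 · 51.8 = 16.21 mm.
The walls impose strain ε = −(16.21)/11900 = -1.3623e-03; σ = Eε = 44200 · -1.3623e-03 = -60.22 MPa.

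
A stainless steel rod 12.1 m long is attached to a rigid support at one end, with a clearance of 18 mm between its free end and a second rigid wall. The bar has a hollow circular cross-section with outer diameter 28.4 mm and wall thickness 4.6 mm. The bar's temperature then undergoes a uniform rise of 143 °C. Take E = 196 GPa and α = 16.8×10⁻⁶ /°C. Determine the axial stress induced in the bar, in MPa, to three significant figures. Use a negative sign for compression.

-179 MPa

Free thermal expansion αLΔT = 16.8e-6 · 12100 · 143 = 29.07 mm.
The walls engage after the gap closes; constrained expansion = 29.07 − 18 = 11.07 mm.
The walls impose strain ε = −(11.07)/12100 = -9.1480e-04; σ = Eε = 196000 · -9.1480e-04 = -179.3 MPa.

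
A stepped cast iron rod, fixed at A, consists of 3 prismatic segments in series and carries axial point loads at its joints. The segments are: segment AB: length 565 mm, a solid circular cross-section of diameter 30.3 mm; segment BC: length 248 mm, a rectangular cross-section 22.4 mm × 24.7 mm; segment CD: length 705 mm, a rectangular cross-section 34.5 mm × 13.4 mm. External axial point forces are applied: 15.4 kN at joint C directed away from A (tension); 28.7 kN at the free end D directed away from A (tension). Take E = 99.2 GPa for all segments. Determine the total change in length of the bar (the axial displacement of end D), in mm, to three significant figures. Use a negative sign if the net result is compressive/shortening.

0.989 mm

Internal axial forces (sectioning from the free end, tension +): N_CD = 28.7 kN, N_BC = 44.1 kN, N_AB = 44.1 kN.
A_AB = 721.1 mm².
A_BC = 553.3 mm².
A_CD = 462.3 mm².
δ_AB = 44100·565/(721.1·99200) = 0.3483 mm
δ_BC = 44100·248/(553.3·99200) = 0.1993 mm
δ_CD = 28700·705/(462.3·99200) = 0.4412 mm
δ = Σδ_i = 0.9888 mm.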